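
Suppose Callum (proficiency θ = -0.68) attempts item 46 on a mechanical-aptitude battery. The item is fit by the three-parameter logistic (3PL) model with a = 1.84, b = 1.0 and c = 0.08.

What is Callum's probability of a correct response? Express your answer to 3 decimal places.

P(θ) = c + (1 − c) · 1 / (1 + exp(−a(θ − b)))
Exponent: 1.84 × (-0.68 − 1.0) = -3.0912
1/(1 + e^{3.0912}) = 0.0435
P = 0.08 + 0.92 × 0.0435 = 0.1200

0.120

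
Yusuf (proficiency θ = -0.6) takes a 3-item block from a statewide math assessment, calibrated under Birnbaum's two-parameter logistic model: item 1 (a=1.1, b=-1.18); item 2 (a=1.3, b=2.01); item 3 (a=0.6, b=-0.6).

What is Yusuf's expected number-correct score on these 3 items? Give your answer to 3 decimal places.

1.187

P(θ) = 1 / (1 + exp(−a(θ − b)))
P_1 = 1/(1+e^{-0.6380}) = 0.6543
P_2 = 1/(1+e^{3.3930}) = 0.0325
P_3 = 1/(1+e^{0.0000}) = 0.5000
E[score] = 0.6543 + 0.0325 + 0.5000 = 1.1868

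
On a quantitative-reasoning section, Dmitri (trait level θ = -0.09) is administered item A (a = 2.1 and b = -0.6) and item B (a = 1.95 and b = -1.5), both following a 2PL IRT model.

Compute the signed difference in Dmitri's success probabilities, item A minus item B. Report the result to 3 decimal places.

-0.195

P(θ) = 1 / (1 + exp(−a(θ − b)))
P_A = 0.7448
P_B = 0.9399
P_A − P_B = -0.1951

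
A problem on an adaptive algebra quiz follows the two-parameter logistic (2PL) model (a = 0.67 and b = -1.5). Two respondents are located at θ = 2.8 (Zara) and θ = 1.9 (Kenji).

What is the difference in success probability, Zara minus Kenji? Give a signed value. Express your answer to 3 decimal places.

0.040

P(θ) = 1 / (1 + exp(−a(θ − b)))
P(Zara) = 0.9469  [exponent 2.8810]
P(Kenji) = 0.9070  [exponent 2.2780]
Difference = 0.9469 − 0.9070 = 0.0399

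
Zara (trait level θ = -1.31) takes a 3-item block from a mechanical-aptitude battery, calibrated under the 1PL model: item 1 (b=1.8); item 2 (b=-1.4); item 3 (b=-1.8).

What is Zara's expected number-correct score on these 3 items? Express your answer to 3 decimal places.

1.185

P(θ) = 1 / (1 + exp(−(θ − b)))
P_1 = 1/(1+e^{3.1100}) = 0.0427
P_2 = 1/(1+e^{-0.0900}) = 0.5225
P_3 = 1/(1+e^{-0.4900}) = 0.6201
E[score] = 0.0427 + 0.5225 + 0.6201 = 1.1853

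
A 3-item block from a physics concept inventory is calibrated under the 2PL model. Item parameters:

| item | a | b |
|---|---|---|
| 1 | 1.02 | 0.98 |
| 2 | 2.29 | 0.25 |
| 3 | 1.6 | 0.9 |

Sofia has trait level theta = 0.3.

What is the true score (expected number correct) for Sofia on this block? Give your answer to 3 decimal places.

P(theta) = 1 / (1 + exp(−a(theta − b)))
P_1 = 1/(1+e^{0.6936}) = 0.3332
P_2 = 1/(1+e^{-0.1145}) = 0.5286
P_3 = 1/(1+e^{0.9600}) = 0.2769
E[score] = 0.3332 + 0.5286 + 0.2769 = 1.1387

1.139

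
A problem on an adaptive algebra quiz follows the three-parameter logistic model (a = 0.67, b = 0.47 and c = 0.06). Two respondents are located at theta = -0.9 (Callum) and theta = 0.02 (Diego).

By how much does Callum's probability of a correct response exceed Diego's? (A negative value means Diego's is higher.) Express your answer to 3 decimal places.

-0.131

P(theta) = c + (1 − c) · 1 / (1 + exp(−a(theta − b)))
P(Callum) = 0.3283  [exponent -0.9179]
P(Diego) = 0.4597  [exponent -0.3015]
Difference = 0.3283 − 0.4597 = -0.1314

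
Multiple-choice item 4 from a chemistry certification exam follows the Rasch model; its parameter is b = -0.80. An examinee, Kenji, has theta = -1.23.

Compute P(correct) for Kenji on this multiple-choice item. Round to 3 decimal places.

P(theta) = 1 / (1 + exp(−(theta − b)))
Exponent: (-1.23 − (-0.80)) = -0.4300
1/(1 + e^{0.4300}) = 0.3941
P = 0.3941

0.394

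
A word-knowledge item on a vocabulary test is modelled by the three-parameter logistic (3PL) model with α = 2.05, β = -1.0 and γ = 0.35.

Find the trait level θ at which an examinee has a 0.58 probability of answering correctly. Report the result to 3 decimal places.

-1.294

P(θ) = γ + (1 − γ) · 1 / (1 + exp(−α(θ − β)))
Remove guessing floor: (0.58 − 0.35)/(1 − 0.35) = 0.3538
logit = ln(0.3538/0.6462) = -0.6022
θ = β + logit/(α) = -1.0 + (-0.6022)/2.0500 = -1.2937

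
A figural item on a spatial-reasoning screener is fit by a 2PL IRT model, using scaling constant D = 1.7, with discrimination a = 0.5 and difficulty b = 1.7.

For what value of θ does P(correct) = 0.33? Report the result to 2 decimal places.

0.87

P(θ) = 1 / (1 + exp(−D·a(θ − b)))
logit = ln(0.3300/0.6700) = -0.7082
θ = b + logit/(1.7·a) = 1.7 + (-0.7082)/0.8500 = 0.8668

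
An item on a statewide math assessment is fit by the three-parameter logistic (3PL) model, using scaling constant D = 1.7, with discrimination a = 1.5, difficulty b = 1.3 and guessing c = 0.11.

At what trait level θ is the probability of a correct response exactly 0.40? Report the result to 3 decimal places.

1.015

P(θ) = c + (1 − c) · 1 / (1 + exp(−D·a(θ − b)))
Remove guessing floor: (0.40 − 0.11)/(1 − 0.11) = 0.3258
logit = ln(0.3258/0.6742) = -0.7270
θ = b + logit/(1.7·a) = 1.3 + (-0.7270)/2.5500 = 1.0149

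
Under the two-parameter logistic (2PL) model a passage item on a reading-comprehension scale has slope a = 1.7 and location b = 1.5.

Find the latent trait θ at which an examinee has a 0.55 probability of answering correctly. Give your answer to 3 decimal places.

1.618

P(θ) = 1 / (1 + exp(−a(θ − b)))
logit = ln(0.5500/0.4500) = 0.2007
θ = b + logit/(a) = 1.5 + 0.2007/1.7000 = 1.6180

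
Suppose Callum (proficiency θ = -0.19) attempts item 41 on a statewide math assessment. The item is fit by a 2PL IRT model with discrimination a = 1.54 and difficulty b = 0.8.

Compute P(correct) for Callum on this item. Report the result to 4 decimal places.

0.1788

P(θ) = 1 / (1 + exp(−a(θ − b)))
Exponent: 1.54 × (-0.19 − 0.8) = -1.5246
1/(1 + e^{1.5246}) = 0.1788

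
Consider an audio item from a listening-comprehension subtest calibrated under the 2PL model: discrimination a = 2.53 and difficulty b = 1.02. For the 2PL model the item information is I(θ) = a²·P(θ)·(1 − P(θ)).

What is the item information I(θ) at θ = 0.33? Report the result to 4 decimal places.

P = 1/(1+e^{1.7457}) = 0.1486
P(1−P) = 0.1486 × 0.8514 = 0.1265
I = a² × P(1−P) = 2.53² × 0.1265 = 0.80979

0.8098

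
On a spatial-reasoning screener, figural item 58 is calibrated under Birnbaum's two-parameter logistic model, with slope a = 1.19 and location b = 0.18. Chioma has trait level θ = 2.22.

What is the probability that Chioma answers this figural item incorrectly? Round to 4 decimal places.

0.0811

P(θ) = 1 / (1 + exp(−a(θ − b)))
Exponent: 1.19 × (2.22 − 0.18) = 2.4276
1/(1 + e^{-2.4276}) = 0.9189
P(incorrect) = 1 − 0.9189 = 0.0811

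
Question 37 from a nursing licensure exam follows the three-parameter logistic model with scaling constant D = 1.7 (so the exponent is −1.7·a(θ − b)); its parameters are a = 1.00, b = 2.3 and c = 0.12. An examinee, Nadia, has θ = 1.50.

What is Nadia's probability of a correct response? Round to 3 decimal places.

P(θ) = c + (1 − c) · 1 / (1 + exp(−D·a(θ − b)))
Exponent: 1.7 × 1.00 × (1.50 − 2.3) = -1.3600
1/(1 + e^{1.3600}) = 0.2042
P = 0.12 + 0.88 × 0.2042 = 0.2997

0.300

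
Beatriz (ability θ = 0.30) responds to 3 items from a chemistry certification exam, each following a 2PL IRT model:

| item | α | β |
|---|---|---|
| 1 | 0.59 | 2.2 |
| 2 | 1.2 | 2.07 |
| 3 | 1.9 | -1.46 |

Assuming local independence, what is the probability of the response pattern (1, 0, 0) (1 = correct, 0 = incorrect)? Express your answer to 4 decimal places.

P(θ) = 1 / (1 + exp(−α(θ − β)))
P_1 = 1/(1+e^{1.1210}) = 0.2458
P_2 = 1/(1+e^{2.1240}) = 0.1068
P_3 = 1/(1+e^{-3.3440}) = 0.9659
L = P_1 × (1−P_2) × (1−P_3) = 0.2458 × 0.8932 × 0.0341 = 0.00749

0.0075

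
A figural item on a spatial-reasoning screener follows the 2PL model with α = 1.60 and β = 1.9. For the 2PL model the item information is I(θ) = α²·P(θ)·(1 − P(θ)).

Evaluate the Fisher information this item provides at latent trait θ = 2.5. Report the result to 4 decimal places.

0.5126

P = 1/(1+e^{-0.9600}) = 0.7231
P(1−P) = 0.7231 × 0.2769 = 0.2002
I = α² × P(1−P) = 1.60² × 0.2002 = 0.51255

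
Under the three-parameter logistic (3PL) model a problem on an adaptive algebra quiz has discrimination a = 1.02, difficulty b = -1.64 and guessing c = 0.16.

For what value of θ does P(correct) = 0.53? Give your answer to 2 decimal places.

-1.87

P(θ) = c + (1 − c) · 1 / (1 + exp(−a(θ − b)))
Remove guessing floor: (0.53 − 0.16)/(1 − 0.16) = 0.4405
logit = ln(0.4405/0.5595) = -0.2392
θ = b + logit/(a) = -1.64 + (-0.2392)/1.0200 = -1.8745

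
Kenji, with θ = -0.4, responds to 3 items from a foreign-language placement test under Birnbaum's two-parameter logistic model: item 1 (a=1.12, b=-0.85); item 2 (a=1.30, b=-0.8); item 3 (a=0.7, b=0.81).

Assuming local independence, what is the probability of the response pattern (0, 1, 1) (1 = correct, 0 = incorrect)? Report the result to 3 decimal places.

P(θ) = 1 / (1 + exp(−a(θ − b)))
P_1 = 1/(1+e^{-0.5040}) = 0.6234
P_2 = 1/(1+e^{-0.5200}) = 0.6271
P_3 = 1/(1+e^{0.8470}) = 0.3001
L = (1−P_1) × P_2 × P_3 = 0.3766 × 0.6271 × 0.3001 = 0.07087

0.071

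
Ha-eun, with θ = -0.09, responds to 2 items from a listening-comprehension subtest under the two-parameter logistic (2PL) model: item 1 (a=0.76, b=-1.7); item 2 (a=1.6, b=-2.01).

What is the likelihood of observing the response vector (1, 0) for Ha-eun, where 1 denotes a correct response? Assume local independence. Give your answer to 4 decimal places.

P(θ) = 1 / (1 + exp(−a(θ − b)))
P_1 = 1/(1+e^{-1.2236}) = 0.7727
P_2 = 1/(1+e^{-3.0720}) = 0.9557
L = P_1 × (1−P_2) = 0.7727 × 0.0443 = 0.03421

0.0342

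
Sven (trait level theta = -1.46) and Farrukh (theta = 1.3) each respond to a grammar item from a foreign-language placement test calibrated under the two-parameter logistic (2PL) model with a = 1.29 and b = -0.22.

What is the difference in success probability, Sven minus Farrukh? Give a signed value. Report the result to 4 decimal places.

-0.7086

P(theta) = 1 / (1 + exp(−a(theta − b)))
P(Sven) = 0.1680  [exponent -1.5996]
P(Farrukh) = 0.8766  [exponent 1.9608]
Difference = 0.1680 − 0.8766 = -0.7086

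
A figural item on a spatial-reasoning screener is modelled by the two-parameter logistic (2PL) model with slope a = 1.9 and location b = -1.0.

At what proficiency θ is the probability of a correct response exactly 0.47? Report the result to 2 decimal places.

P(θ) = 1 / (1 + exp(−a(θ − b)))
logit = ln(0.4700/0.5300) = -0.1201
θ = b + logit/(a) = -1.0 + (-0.1201)/1.9000 = -1.0632

-1.06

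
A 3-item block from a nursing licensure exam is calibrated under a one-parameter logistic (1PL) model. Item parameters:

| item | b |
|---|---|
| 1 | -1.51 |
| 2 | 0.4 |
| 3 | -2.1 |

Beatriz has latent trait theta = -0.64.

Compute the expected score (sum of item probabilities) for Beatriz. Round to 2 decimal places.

1.78

P(theta) = 1 / (1 + exp(−(theta − b)))
P_1 = 1/(1+e^{-0.8700}) = 0.7047
P_2 = 1/(1+e^{1.0400}) = 0.2611
P_3 = 1/(1+e^{-1.4600}) = 0.8115
E[score] = 0.7047 + 0.2611 + 0.8115 = 1.7774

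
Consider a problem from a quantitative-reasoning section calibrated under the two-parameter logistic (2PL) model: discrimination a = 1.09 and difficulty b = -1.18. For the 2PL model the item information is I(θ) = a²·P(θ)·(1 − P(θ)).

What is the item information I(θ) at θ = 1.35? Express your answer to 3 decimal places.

0.067

P = 1/(1+e^{-2.7577}) = 0.9403
P(1−P) = 0.9403 × 0.0597 = 0.0561
I = a² × P(1−P) = 1.09² × 0.0561 = 0.06665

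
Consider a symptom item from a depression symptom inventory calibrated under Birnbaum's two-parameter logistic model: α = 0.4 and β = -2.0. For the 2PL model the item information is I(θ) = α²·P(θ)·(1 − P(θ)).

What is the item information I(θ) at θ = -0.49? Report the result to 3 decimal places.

P = 1/(1+e^{-0.6040}) = 0.6466
P(1−P) = 0.6466 × 0.3534 = 0.2285
I = α² × P(1−P) = 0.4² × 0.2285 = 0.03656

0.037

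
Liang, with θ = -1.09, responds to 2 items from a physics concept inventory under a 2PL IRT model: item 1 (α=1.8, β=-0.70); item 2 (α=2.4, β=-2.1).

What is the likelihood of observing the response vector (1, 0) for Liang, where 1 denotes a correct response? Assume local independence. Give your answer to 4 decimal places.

P(θ) = 1 / (1 + exp(−α(θ − β)))
P_1 = 1/(1+e^{0.7020}) = 0.3314
P_2 = 1/(1+e^{-2.4240}) = 0.9186
L = P_1 × (1−P_2) = 0.3314 × 0.0814 = 0.02696

0.0270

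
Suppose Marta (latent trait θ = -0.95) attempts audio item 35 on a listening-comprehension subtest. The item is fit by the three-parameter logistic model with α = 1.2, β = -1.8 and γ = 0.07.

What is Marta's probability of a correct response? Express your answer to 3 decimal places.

P(θ) = γ + (1 − γ) · 1 / (1 + exp(−α(θ − β)))
Exponent: 1.2 × (-0.95 − (-1.8)) = 1.0200
1/(1 + e^{-1.0200}) = 0.7350
P = 0.07 + 0.93 × 0.7350 = 0.7535

0.754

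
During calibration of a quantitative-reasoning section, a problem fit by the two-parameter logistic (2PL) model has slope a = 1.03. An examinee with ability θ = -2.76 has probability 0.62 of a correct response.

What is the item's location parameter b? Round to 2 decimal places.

P(θ) = 1 / (1 + exp(−a(θ − b)))
logit(0.62) = ln(0.62/0.38) = 0.4895
b = θ − logit/(a) = -2.76 − 0.4895/1.0300 = -3.2353

-3.24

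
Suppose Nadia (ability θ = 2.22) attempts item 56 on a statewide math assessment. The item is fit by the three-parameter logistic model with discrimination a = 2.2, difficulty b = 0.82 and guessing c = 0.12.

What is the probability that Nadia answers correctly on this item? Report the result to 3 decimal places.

0.961

P(θ) = c + (1 − c) · 1 / (1 + exp(−a(θ − b)))
Exponent: 2.2 × (2.22 − 0.82) = 3.0800
1/(1 + e^{-3.0800}) = 0.9561
P = 0.12 + 0.88 × 0.9561 = 0.9613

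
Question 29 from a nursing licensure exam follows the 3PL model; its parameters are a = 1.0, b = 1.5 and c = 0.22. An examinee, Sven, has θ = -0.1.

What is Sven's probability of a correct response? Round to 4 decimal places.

P(θ) = c + (1 − c) · 1 / (1 + exp(−a(θ − b)))
Exponent: 1.0 × (-0.1 − 1.5) = -1.6000
1/(1 + e^{1.6000}) = 0.1680
P = 0.22 + 0.78 × 0.1680 = 0.3510

0.3510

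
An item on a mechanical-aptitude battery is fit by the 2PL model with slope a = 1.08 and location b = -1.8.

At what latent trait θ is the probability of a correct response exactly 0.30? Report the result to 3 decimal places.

-2.585

P(θ) = 1 / (1 + exp(−a(θ − b)))
logit = ln(0.3000/0.7000) = -0.8473
θ = b + logit/(a) = -1.8 + (-0.8473)/1.0800 = -2.5845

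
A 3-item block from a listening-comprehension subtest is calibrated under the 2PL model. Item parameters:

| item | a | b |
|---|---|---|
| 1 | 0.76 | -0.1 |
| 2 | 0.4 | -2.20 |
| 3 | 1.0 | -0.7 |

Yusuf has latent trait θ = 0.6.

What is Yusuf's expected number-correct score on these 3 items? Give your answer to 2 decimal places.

2.17

P(θ) = 1 / (1 + exp(−a(θ − b)))
P_1 = 1/(1+e^{-0.5320}) = 0.6299
P_2 = 1/(1+e^{-1.1200}) = 0.7540
P_3 = 1/(1+e^{-1.3000}) = 0.7858
E[score] = 0.6299 + 0.7540 + 0.7858 = 2.1698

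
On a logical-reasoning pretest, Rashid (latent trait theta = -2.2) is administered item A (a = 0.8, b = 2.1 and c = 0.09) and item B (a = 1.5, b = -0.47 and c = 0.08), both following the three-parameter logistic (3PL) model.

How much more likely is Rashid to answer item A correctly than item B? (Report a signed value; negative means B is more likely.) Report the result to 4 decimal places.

P(theta) = c + (1 − c) · 1 / (1 + exp(−a(theta − b)))
P_A = 0.1183
P_B = 0.1439
P_A − P_B = -0.0256

-0.0256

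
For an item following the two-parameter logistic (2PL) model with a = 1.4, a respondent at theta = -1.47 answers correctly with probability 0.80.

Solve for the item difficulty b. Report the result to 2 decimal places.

-2.46

P(theta) = 1 / (1 + exp(−a(theta − b)))
logit(0.80) = ln(0.80/0.20) = 1.3863
b = theta − logit/(a) = -1.47 − 1.3863/1.4000 = -2.4602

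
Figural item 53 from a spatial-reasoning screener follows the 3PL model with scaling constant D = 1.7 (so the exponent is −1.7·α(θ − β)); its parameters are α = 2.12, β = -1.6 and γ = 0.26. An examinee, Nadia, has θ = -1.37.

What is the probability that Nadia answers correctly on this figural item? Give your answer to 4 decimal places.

P(θ) = γ + (1 − γ) · 1 / (1 + exp(−D·α(θ − β)))
Exponent: 1.7 × 2.12 × (-1.37 − (-1.6)) = 0.8289
1/(1 + e^{-0.8289}) = 0.6961
P = 0.26 + 0.74 × 0.6961 = 0.7751

0.7751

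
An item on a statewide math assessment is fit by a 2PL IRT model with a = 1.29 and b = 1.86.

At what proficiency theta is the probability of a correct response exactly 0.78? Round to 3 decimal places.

2.841

P(theta) = 1 / (1 + exp(−a(theta − b)))
logit = ln(0.7800/0.2200) = 1.2657
theta = b + logit/(a) = 1.86 + 1.2657/1.2900 = 2.8411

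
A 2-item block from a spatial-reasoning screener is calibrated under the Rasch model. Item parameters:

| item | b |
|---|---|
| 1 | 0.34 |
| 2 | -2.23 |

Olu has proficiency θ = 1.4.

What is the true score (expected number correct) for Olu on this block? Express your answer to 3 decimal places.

P(θ) = 1 / (1 + exp(−(θ − b)))
P_1 = 1/(1+e^{-1.0600}) = 0.7427
P_2 = 1/(1+e^{-3.6300}) = 0.9742
E[score] = 0.7427 + 0.9742 = 1.7169

1.717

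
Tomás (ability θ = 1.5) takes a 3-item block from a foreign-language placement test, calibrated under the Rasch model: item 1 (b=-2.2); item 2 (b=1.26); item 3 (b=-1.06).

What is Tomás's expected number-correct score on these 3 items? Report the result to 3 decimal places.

2.464

P(θ) = 1 / (1 + exp(−(θ − b)))
P_1 = 1/(1+e^{-3.7000}) = 0.9759
P_2 = 1/(1+e^{-0.2400}) = 0.5597
P_3 = 1/(1+e^{-2.5600}) = 0.9282
E[score] = 0.9759 + 0.5597 + 0.9282 = 2.4638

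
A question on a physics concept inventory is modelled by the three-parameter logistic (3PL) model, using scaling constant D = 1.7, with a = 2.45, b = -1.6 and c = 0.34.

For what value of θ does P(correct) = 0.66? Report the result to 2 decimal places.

-1.61

P(θ) = c + (1 − c) · 1 / (1 + exp(−D·a(θ − b)))
Remove guessing floor: (0.66 − 0.34)/(1 − 0.34) = 0.4848
logit = ln(0.4848/0.5152) = -0.0606
θ = b + logit/(1.7·a) = -1.6 + (-0.0606)/4.1650 = -1.6146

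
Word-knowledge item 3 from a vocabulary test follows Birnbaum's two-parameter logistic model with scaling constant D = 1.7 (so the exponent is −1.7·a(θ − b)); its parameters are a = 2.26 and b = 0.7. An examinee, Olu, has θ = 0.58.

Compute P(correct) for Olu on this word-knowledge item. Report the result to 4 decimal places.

0.3867

P(θ) = 1 / (1 + exp(−D·a(θ − b)))
Exponent: 1.7 × 2.26 × (0.58 − 0.7) = -0.4610
1/(1 + e^{0.4610}) = 0.3867
P = 0.3867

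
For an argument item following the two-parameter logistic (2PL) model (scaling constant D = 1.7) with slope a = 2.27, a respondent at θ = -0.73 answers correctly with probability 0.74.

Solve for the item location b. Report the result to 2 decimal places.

-1.00

P(θ) = 1 / (1 + exp(−D·a(θ − b)))
logit(0.74) = ln(0.74/0.26) = 1.0460
b = θ − logit/(1.7·a) = -0.73 − 1.0460/3.8590 = -1.0010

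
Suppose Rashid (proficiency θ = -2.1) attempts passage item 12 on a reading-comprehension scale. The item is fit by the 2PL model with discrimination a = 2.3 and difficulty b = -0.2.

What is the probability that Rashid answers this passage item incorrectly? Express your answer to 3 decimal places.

P(θ) = 1 / (1 + exp(−a(θ − b)))
Exponent: 2.3 × (-2.1 − (-0.2)) = -4.3700
1/(1 + e^{4.3700}) = 0.0125
P(incorrect) = 1 − 0.0125 = 0.9875

0.988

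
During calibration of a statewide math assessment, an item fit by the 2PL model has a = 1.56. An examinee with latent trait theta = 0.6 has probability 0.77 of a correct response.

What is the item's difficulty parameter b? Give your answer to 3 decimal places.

P(theta) = 1 / (1 + exp(−a(theta − b)))
logit(0.77) = ln(0.77/0.23) = 1.2083
b = theta − logit/(a) = 0.6 − 1.2083/1.5600 = -0.1746

-0.175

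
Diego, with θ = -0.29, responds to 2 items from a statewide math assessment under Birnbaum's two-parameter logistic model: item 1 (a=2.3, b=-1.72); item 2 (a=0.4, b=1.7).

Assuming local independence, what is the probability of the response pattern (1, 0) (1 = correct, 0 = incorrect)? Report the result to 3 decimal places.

P(θ) = 1 / (1 + exp(−a(θ − b)))
P_1 = 1/(1+e^{-3.2890}) = 0.9640
P_2 = 1/(1+e^{0.7960}) = 0.3109
L = P_1 × (1−P_2) = 0.9640 × 0.6891 = 0.66434

0.664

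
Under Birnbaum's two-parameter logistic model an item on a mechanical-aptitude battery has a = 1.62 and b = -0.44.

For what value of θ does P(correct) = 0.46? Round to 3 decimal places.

-0.539

P(θ) = 1 / (1 + exp(−a(θ − b)))
logit = ln(0.4600/0.5400) = -0.1603
θ = b + logit/(a) = -0.44 + (-0.1603)/1.6200 = -0.5390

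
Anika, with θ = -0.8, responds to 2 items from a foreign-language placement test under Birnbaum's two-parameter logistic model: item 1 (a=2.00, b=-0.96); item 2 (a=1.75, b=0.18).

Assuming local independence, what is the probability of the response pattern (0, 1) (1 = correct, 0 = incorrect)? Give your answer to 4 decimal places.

P(θ) = 1 / (1 + exp(−a(θ − b)))
P_1 = 1/(1+e^{-0.3200}) = 0.5793
P_2 = 1/(1+e^{1.7150}) = 0.1525
L = (1−P_1) × P_2 = 0.4207 × 0.1525 = 0.06416

0.0642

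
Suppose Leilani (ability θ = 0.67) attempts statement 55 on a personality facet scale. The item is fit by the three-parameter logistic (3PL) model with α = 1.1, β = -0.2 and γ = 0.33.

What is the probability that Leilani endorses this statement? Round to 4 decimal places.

P(θ) = γ + (1 − γ) · 1 / (1 + exp(−α(θ − β)))
Exponent: 1.1 × (0.67 − (-0.2)) = 0.9570
1/(1 + e^{-0.9570}) = 0.7225
P = 0.33 + 0.67 × 0.7225 = 0.8141

0.8141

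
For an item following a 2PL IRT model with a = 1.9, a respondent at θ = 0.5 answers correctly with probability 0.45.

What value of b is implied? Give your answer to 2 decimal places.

0.61

P(θ) = 1 / (1 + exp(−a(θ − b)))
logit(0.45) = ln(0.45/0.55) = -0.2007
b = θ − logit/(a) = 0.5 − (-0.2007)/1.9000 = 0.6056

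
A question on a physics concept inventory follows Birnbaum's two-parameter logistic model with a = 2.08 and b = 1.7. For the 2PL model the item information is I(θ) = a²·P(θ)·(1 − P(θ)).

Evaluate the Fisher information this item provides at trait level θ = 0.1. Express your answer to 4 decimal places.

0.1446

P = 1/(1+e^{3.3280}) = 0.0346
P(1−P) = 0.0346 × 0.9654 = 0.0334
I = a² × P(1−P) = 2.08² × 0.0334 = 0.14461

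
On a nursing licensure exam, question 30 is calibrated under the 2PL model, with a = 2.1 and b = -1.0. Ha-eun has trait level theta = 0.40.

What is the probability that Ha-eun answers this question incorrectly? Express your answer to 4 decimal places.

0.0502

P(theta) = 1 / (1 + exp(−a(theta − b)))
Exponent: 2.1 × (0.40 − (-1.0)) = 2.9400
1/(1 + e^{-2.9400}) = 0.9498
P(incorrect) = 1 − 0.9498 = 0.0502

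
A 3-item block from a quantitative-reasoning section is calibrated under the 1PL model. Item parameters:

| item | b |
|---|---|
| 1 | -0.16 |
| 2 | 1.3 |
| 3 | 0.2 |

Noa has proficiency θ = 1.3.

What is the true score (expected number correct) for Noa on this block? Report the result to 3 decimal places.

2.062

P(θ) = 1 / (1 + exp(−(θ − b)))
P_1 = 1/(1+e^{-1.4600}) = 0.8115
P_2 = 1/(1+e^{0.0000}) = 0.5000
P_3 = 1/(1+e^{-1.1000}) = 0.7503
E[score] = 0.8115 + 0.5000 + 0.7503 = 2.0618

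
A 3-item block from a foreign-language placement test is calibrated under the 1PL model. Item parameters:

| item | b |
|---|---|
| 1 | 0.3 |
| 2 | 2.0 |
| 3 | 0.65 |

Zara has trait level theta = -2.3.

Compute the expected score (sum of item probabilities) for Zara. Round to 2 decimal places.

P(theta) = 1 / (1 + exp(−(theta − b)))
P_1 = 1/(1+e^{2.6000}) = 0.0691
P_2 = 1/(1+e^{4.3000}) = 0.0134
P_3 = 1/(1+e^{2.9500}) = 0.0497
E[score] = 0.0691 + 0.0134 + 0.0497 = 0.1323

0.13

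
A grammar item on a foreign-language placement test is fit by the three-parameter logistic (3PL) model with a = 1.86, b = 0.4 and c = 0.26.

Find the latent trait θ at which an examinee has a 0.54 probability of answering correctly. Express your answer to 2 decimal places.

P(θ) = c + (1 − c) · 1 / (1 + exp(−a(θ − b)))
Remove guessing floor: (0.54 − 0.26)/(1 − 0.26) = 0.3784
logit = ln(0.3784/0.6216) = -0.4964
θ = b + logit/(a) = 0.4 + (-0.4964)/1.8600 = 0.1331

0.13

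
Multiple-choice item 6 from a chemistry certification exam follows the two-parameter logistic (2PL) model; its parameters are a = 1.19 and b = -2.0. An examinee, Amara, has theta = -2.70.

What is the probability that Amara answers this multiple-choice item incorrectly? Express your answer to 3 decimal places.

0.697

P(theta) = 1 / (1 + exp(−a(theta − b)))
Exponent: 1.19 × (-2.70 − (-2.0)) = -0.8330
1/(1 + e^{0.8330}) = 0.3030
P(incorrect) = 1 − 0.3030 = 0.6970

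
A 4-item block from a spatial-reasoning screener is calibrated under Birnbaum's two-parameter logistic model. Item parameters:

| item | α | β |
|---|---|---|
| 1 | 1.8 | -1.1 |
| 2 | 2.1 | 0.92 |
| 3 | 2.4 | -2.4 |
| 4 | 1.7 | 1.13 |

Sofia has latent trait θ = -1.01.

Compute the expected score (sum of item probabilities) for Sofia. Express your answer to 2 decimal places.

P(θ) = 1 / (1 + exp(−α(θ − β)))
P_1 = 1/(1+e^{-0.1620}) = 0.5404
P_2 = 1/(1+e^{4.0530}) = 0.0171
P_3 = 1/(1+e^{-3.3360}) = 0.9656
P_4 = 1/(1+e^{3.6380}) = 0.0256
E[score] = 0.5404 + 0.0171 + 0.9656 + 0.0256 = 1.5488

1.55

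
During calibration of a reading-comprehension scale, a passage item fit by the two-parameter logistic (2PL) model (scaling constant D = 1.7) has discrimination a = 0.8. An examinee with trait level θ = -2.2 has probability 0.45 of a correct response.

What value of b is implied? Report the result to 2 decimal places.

P(θ) = 1 / (1 + exp(−D·a(θ − b)))
logit(0.45) = ln(0.45/0.55) = -0.2007
b = θ − logit/(1.7·a) = -2.2 − (-0.2007)/1.3600 = -2.0524

-2.05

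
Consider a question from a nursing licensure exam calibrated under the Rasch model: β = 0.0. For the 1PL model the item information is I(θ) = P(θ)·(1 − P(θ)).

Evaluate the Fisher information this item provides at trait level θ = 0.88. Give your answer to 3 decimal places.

P = 1/(1+e^{-0.8800}) = 0.7068
P(1−P) = 0.7068 × 0.2932 = 0.2072
I = P(1−P) = 0.20722

0.207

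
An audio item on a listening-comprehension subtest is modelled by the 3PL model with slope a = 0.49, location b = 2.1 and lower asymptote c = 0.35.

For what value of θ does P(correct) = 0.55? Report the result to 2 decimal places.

0.45

P(θ) = c + (1 − c) · 1 / (1 + exp(−a(θ − b)))
Remove guessing floor: (0.55 − 0.35)/(1 − 0.35) = 0.3077
logit = ln(0.3077/0.6923) = -0.8109
θ = b + logit/(a) = 2.1 + (-0.8109)/0.4900 = 0.4450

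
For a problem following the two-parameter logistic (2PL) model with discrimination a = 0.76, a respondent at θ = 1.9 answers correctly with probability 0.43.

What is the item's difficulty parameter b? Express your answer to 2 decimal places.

P(θ) = 1 / (1 + exp(−a(θ − b)))
logit(0.43) = ln(0.43/0.57) = -0.2819
b = θ − logit/(a) = 1.9 − (-0.2819)/0.7600 = 2.2709

2.27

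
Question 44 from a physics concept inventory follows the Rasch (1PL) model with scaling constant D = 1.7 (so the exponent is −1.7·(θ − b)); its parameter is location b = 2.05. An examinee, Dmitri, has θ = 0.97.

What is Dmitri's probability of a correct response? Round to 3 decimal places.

0.138

P(θ) = 1 / (1 + exp(−D·(θ − b)))
Exponent: 1.7 × (0.97 − 2.05) = -1.8360
1/(1 + e^{1.8360}) = 0.1375
P = 0.1375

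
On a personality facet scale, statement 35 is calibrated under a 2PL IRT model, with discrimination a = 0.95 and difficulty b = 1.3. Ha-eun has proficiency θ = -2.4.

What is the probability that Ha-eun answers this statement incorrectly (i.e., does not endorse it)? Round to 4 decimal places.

0.9711

P(θ) = 1 / (1 + exp(−a(θ − b)))
Exponent: 0.95 × (-2.4 − 1.3) = -3.5150
1/(1 + e^{3.5150}) = 0.0289
P(incorrect) = 1 − 0.0289 = 0.9711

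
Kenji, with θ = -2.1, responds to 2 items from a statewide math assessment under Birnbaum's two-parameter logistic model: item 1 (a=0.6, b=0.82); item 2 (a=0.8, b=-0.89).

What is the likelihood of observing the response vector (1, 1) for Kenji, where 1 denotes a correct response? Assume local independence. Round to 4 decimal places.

0.0407

P(θ) = 1 / (1 + exp(−a(θ − b)))
P_1 = 1/(1+e^{1.7520}) = 0.1478
P_2 = 1/(1+e^{0.9680}) = 0.2753
L = P_1 × P_2 = 0.1478 × 0.2753 = 0.04068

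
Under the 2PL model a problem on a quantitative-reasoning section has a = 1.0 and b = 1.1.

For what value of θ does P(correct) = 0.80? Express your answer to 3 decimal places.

P(θ) = 1 / (1 + exp(−a(θ − b)))
logit = ln(0.8000/0.2000) = 1.3863
θ = b + logit/(a) = 1.1 + 1.3863/1.0000 = 2.4863

2.486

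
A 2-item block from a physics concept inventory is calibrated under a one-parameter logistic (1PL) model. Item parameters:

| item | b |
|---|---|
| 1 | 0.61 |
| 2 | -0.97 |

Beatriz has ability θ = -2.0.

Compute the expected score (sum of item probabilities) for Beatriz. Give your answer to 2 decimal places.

P(θ) = 1 / (1 + exp(−(θ − b)))
P_1 = 1/(1+e^{2.6100}) = 0.0685
P_2 = 1/(1+e^{1.0300}) = 0.2631
E[score] = 0.0685 + 0.2631 = 0.3316

0.33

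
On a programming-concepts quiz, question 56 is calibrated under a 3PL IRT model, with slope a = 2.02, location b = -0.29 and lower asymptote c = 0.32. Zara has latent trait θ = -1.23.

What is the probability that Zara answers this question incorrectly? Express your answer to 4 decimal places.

P(θ) = c + (1 − c) · 1 / (1 + exp(−a(θ − b)))
Exponent: 2.02 × (-1.23 − (-0.29)) = -1.8988
1/(1 + e^{1.8988}) = 0.1302
P = 0.32 + 0.68 × 0.1302 = 0.4086
P(incorrect) = 1 − 0.4086 = 0.5914

0.5914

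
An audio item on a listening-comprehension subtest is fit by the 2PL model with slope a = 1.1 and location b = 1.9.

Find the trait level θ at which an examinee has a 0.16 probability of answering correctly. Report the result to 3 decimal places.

P(θ) = 1 / (1 + exp(−a(θ − b)))
logit = ln(0.1600/0.8400) = -1.6582
θ = b + logit/(a) = 1.9 + (-1.6582)/1.1000 = 0.3925

0.393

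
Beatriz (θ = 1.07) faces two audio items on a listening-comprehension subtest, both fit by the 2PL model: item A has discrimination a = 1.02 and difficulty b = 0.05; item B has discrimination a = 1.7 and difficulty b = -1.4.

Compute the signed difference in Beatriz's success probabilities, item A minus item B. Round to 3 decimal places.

-0.246

P(θ) = 1 / (1 + exp(−a(θ − b)))
P_A = 0.7389
P_B = 0.9852
P_A − P_B = -0.2463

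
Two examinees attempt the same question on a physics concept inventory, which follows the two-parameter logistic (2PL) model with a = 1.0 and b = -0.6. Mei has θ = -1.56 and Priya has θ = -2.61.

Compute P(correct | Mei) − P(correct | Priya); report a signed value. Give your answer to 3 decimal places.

P(θ) = 1 / (1 + exp(−a(θ − b)))
P(Mei) = 0.2769  [exponent -0.9600]
P(Priya) = 0.1182  [exponent -2.0100]
Difference = 0.2769 − 0.1182 = 0.1587

0.159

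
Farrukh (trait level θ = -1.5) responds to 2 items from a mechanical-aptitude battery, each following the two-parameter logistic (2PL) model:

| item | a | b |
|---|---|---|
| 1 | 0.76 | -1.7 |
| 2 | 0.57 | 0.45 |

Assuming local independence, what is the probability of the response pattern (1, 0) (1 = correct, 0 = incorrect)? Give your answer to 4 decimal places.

P(θ) = 1 / (1 + exp(−a(θ − b)))
P_1 = 1/(1+e^{-0.1520}) = 0.5379
P_2 = 1/(1+e^{1.1115}) = 0.2476
L = P_1 × (1−P_2) = 0.5379 × 0.7524 = 0.40474

0.4047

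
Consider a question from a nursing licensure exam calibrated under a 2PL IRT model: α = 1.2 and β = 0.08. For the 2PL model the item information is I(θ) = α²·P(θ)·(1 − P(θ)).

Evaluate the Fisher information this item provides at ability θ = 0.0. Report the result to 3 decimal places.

P = 1/(1+e^{0.0960}) = 0.4760
P(1−P) = 0.4760 × 0.5240 = 0.2494
I = α² × P(1−P) = 1.2² × 0.2494 = 0.35917

0.359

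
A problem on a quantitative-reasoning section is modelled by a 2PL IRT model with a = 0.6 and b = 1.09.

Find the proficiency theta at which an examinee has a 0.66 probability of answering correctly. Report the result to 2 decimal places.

P(theta) = 1 / (1 + exp(−a(theta − b)))
logit = ln(0.6600/0.3400) = 0.6633
theta = b + logit/(a) = 1.09 + 0.6633/0.6000 = 2.1955

2.20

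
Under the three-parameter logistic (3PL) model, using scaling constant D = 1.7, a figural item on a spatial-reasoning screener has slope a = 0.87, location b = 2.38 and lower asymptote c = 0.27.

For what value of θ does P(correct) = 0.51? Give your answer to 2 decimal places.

1.90

P(θ) = c + (1 − c) · 1 / (1 + exp(−D·a(θ − b)))
Remove guessing floor: (0.51 − 0.27)/(1 − 0.27) = 0.3288
logit = ln(0.3288/0.6712) = -0.7138
θ = b + logit/(1.7·a) = 2.38 + (-0.7138)/1.4790 = 1.8974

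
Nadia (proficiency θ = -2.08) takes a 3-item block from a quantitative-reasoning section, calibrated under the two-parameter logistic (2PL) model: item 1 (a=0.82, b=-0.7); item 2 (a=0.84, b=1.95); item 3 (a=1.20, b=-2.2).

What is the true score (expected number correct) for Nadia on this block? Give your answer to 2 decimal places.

0.81

P(θ) = 1 / (1 + exp(−a(θ − b)))
P_1 = 1/(1+e^{1.1316}) = 0.2439
P_2 = 1/(1+e^{3.3852}) = 0.0328
P_3 = 1/(1+e^{-0.1440}) = 0.5359
E[score] = 0.2439 + 0.0328 + 0.5359 = 0.8126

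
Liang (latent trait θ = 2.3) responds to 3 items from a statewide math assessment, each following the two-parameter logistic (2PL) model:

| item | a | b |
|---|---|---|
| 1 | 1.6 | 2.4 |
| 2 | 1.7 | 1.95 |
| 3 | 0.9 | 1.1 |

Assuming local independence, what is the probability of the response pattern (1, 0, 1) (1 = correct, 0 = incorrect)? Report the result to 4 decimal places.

P(θ) = 1 / (1 + exp(−a(θ − b)))
P_1 = 1/(1+e^{0.1600}) = 0.4601
P_2 = 1/(1+e^{-0.5950}) = 0.6445
P_3 = 1/(1+e^{-1.0800}) = 0.7465
L = P_1 × (1−P_2) × P_3 = 0.4601 × 0.3555 × 0.7465 = 0.12209

0.1221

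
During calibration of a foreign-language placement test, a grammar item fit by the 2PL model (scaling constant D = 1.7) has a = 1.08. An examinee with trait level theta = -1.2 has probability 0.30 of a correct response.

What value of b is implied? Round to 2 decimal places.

-0.74

P(theta) = 1 / (1 + exp(−D·a(theta − b)))
logit(0.30) = ln(0.30/0.70) = -0.8473
b = theta − logit/(1.7·a) = -1.2 − (-0.8473)/1.8360 = -0.7385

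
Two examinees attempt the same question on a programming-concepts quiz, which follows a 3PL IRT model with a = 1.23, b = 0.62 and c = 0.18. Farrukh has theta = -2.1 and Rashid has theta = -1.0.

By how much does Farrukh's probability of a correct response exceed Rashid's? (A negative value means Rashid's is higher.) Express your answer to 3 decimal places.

-0.070

P(theta) = c + (1 − c) · 1 / (1 + exp(−a(theta − b)))
P(Farrukh) = 0.2079  [exponent -3.3456]
P(Rashid) = 0.2784  [exponent -1.9926]
Difference = 0.2079 − 0.2784 = -0.0705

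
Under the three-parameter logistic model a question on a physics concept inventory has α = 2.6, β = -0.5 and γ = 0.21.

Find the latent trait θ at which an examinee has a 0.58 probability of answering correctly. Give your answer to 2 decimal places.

-0.55

P(θ) = γ + (1 − γ) · 1 / (1 + exp(−α(θ − β)))
Remove guessing floor: (0.58 − 0.21)/(1 − 0.21) = 0.4684
logit = ln(0.4684/0.5316) = -0.1268
θ = β + logit/(α) = -0.5 + (-0.1268)/2.6000 = -0.5488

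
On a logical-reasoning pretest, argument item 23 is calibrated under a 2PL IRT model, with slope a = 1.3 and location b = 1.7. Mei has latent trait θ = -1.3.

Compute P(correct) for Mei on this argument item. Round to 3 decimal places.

P(θ) = 1 / (1 + exp(−a(θ − b)))
Exponent: 1.3 × (-1.3 − 1.7) = -3.9000
1/(1 + e^{3.9000}) = 0.0198

0.020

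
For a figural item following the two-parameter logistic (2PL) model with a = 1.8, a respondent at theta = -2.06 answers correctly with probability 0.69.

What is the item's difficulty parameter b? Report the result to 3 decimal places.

P(theta) = 1 / (1 + exp(−a(theta − b)))
logit(0.69) = ln(0.69/0.31) = 0.8001
b = theta − logit/(a) = -2.06 − 0.8001/1.8000 = -2.5045

-2.505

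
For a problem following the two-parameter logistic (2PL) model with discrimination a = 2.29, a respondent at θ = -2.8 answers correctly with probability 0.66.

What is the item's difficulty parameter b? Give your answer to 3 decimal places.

-3.090

P(θ) = 1 / (1 + exp(−a(θ − b)))
logit(0.66) = ln(0.66/0.34) = 0.6633
b = θ − logit/(a) = -2.8 − 0.6633/2.2900 = -3.0896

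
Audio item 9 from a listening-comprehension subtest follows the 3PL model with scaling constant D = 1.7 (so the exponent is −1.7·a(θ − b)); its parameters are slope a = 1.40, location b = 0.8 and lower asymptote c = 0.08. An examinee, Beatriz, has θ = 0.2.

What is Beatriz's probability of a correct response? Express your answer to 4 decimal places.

0.2579

P(θ) = c + (1 − c) · 1 / (1 + exp(−D·a(θ − b)))
Exponent: 1.7 × 1.40 × (0.2 − 0.8) = -1.4280
1/(1 + e^{1.4280}) = 0.1934
P = 0.08 + 0.92 × 0.1934 = 0.2579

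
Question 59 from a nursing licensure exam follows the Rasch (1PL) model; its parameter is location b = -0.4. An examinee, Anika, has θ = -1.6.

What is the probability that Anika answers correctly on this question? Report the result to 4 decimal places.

P(θ) = 1 / (1 + exp(−(θ − b)))
Exponent: (-1.6 − (-0.4)) = -1.2000
1/(1 + e^{1.2000}) = 0.2315
P = 0.2315

0.2315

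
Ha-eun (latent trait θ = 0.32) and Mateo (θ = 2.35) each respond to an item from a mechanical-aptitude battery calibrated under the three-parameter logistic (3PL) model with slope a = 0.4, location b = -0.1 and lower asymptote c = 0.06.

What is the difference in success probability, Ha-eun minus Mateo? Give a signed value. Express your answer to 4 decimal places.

-0.1741

P(θ) = c + (1 − c) · 1 / (1 + exp(−a(θ − b)))
P(Ha-eun) = 0.5694  [exponent 0.1680]
P(Mateo) = 0.7435  [exponent 0.9800]
Difference = 0.5694 − 0.7435 = -0.1741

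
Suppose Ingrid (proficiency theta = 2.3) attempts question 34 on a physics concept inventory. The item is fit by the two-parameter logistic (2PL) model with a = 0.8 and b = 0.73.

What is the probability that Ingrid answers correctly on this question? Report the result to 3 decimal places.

0.778

P(theta) = 1 / (1 + exp(−a(theta − b)))
Exponent: 0.8 × (2.3 − 0.73) = 1.2560
1/(1 + e^{-1.2560}) = 0.7783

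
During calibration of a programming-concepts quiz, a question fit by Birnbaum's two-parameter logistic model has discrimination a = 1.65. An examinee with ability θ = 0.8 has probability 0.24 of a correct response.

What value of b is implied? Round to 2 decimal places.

1.50

P(θ) = 1 / (1 + exp(−a(θ − b)))
logit(0.24) = ln(0.24/0.76) = -1.1527
b = θ − logit/(a) = 0.8 − (-1.1527)/1.6500 = 1.4986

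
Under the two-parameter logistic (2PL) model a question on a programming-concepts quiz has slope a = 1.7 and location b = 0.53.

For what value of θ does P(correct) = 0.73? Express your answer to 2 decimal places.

P(θ) = 1 / (1 + exp(−a(θ − b)))
logit = ln(0.7300/0.2700) = 0.9946
θ = b + logit/(a) = 0.53 + 0.9946/1.7000 = 1.1151

1.12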